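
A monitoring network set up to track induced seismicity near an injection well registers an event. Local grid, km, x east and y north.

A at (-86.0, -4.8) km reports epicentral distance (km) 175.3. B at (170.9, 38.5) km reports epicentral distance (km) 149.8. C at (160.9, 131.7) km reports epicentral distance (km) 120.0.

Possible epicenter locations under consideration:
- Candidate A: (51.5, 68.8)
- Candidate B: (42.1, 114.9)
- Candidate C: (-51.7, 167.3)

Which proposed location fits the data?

Candidate B

For each candidate, compare |candidate − station| to the reported distance:
Candidate A: residuals A 19.3, B 26.6, C 6.2 → max 26.6 km
Candidate B: residuals A 0.0, B 0.0, C 0.0 → max 0.0 km
Candidate C: residuals A 0.2, B 107.4, C 95.6 → max 107.4 km
Only Candidate B has all residuals ≈ 0.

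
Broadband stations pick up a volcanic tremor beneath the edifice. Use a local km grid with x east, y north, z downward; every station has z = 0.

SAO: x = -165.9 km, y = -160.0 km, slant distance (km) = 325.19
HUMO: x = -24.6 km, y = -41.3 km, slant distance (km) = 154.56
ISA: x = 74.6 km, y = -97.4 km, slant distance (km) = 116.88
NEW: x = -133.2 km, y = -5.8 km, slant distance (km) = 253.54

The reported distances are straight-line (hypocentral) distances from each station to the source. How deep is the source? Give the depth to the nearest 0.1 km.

z ≈ 58.9 km

Each station gives a sphere (x−x_i)² + (y−y_i)² + z² = d_i² (stations at z=0).
Subtracting the SAO sphere from HUMO and ISA: z² cancels, leaving linear equations in x and y:
282.6 x + 237.4 y = 31047.78
481.0 x + 125.2 y = 54016.71
Solving: x ≈ 113.395, y ≈ -4.202 km (keep extra digits for the depth step; rounded: 113.4, -4.2).
Then from the SAO sphere: z² = 325.19² − (x + 165.9)² − (y + 160.0)² with x = 113.395, y = -4.202, so z ≈ 58.905 ≈ 58.9 km.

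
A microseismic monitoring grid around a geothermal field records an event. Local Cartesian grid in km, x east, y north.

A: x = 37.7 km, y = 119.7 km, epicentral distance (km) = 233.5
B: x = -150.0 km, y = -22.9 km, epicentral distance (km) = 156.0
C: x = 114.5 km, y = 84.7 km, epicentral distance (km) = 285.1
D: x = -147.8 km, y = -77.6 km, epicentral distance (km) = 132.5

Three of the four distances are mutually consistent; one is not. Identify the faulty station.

C

Solve using three stations at a time. Using A, B, D (subtract circle equations pairwise → linear system) gives (x, y) ≈ (-18.5, -107.0).
Distances from that point to each station vs reported:
  A: calculated 233.5 vs reported 233.5 → residual 0.0 km
  B: calculated 156.1 vs reported 156.0 → residual 0.1 km
  C: calculated 233.3 vs reported 285.1 → residual 51.8 km
  D: calculated 132.6 vs reported 132.5 → residual 0.1 km
A, B, D are mutually consistent (residuals ≈ 0); C is off by 51.8 km.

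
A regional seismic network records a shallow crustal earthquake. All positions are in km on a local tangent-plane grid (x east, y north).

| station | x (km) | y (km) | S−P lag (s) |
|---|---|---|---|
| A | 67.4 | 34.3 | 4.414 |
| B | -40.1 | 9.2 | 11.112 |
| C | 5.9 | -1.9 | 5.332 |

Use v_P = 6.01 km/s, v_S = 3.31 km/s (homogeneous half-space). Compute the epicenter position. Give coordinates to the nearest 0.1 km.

Distance from S−P lag: d = Δt · v_P v_S / (v_P − v_S) = Δt · (6.01·3.31)/(6.01−3.31) ≈ 7.3678·Δt.
So d_A = 32.52, d_B = 81.87, d_C = 39.29 km.
Circle about each station: (x − 67.4)² + (y − 34.3)² = 32.52²; (x + 40.1)² + (y − 9.2)² = 81.87²; (x − 5.9)² + (y + 1.9)² = 39.29².
Subtracting the A equation from the B and C equations removes the quadratic terms:
-215.0 x − 50.2 y = -9671.75
-123.0 x − 72.4 y = -6166.98
Solving the 2×2 system: x ≈ 41.6, y ≈ 14.5 km.
Check against A (with the unrounded x, y): √((x − 67.4)²+(y − 34.3)²) = 32.52 ≈ 32.52 km. ✓

x ≈ 41.6 km, y ≈ 14.5 km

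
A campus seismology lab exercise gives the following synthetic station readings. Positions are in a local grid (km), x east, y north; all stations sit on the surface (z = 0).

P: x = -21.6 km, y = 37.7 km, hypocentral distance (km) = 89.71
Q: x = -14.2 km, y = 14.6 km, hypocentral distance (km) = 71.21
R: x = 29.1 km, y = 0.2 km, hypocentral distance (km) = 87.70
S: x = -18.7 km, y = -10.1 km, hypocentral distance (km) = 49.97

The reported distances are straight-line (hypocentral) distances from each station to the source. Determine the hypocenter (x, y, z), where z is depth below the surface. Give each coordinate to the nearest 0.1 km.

(-40.4, -45.5, 27.8)

Each station gives a sphere (x−x_i)² + (y−y_i)² + z² = d_i² (stations at z=0).
Subtracting the P sphere from Q and R: z² cancels, leaving linear equations in x and y:
14.8 x − 46.2 y = 1503.97
101.4 x − 75.0 y = -684.41
Solving: x ≈ -40.400, y ≈ -45.495 km (keep extra digits for the depth step; rounded: -40.4, -45.5).
Then from the P sphere: z² = 89.71² − (x + 21.6)² − (y − 37.7)² with x = -40.400, y = -45.495, so z ≈ 27.804 ≈ 27.8 km.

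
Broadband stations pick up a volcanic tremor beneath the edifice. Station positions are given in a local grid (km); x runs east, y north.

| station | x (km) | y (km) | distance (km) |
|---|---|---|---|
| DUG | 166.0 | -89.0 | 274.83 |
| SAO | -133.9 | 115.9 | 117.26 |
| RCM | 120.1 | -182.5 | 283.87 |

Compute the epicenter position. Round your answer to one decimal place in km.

x ≈ -91.7 km, y ≈ 6.5 km

Circle about each station: (x − 166.0)² + (y + 89.0)² = 274.83²; (x + 133.9)² + (y − 115.9)² = 117.26²; (x − 120.1)² + (y + 182.5)² = 283.87².
Subtracting the DUG equation from the SAO and RCM equations removes the quadratic terms:
-599.8 x + 409.8 y = 57666.64
-91.8 x − 187.0 y = 7202.61
Solving the 2×2 system: x ≈ -91.7, y ≈ 6.5 km.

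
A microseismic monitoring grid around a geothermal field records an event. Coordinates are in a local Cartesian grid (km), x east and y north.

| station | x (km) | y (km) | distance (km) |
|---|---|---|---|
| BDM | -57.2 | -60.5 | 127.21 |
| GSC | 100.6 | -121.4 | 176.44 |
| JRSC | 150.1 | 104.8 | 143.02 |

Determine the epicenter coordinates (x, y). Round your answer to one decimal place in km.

(23.9, 37.5)

Circle about each station: (x + 57.2)² + (y + 60.5)² = 127.21²; (x − 100.6)² + (y + 121.4)² = 176.44²; (x − 150.1)² + (y − 104.8)² = 143.02².
Subtracting pairs of circle equations eliminates x²+y² and gives linear equations (the radical axes):
315.6 x − 121.8 y = 2977.54
414.6 x + 330.6 y = 22308.62
Solving the 2×2 system: x ≈ 23.9, y ≈ 37.5 km.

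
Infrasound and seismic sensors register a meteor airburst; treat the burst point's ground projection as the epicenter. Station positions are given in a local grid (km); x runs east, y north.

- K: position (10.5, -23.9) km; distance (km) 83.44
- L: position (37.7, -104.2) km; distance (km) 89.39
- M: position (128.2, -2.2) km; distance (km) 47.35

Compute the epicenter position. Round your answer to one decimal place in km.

x ≈ 93.3 km, y ≈ -34.2 km

Circle about each station: (x − 10.5)² + (y + 23.9)² = 83.44²; (x − 37.7)² + (y + 104.2)² = 89.39²; (x − 128.2)² + (y + 2.2)² = 47.35².
Subtracting the K equation from the L and M equations removes the quadratic terms:
54.4 x − 160.6 y = 10569.13
235.4 x + 43.4 y = 20478.83
Solving the 2×2 system: x ≈ 93.3, y ≈ -34.2 km.
Check against K (with the unrounded x, y): √((x − 10.5)²+(y + 23.9)²) = 83.44 ≈ 83.44 km. ✓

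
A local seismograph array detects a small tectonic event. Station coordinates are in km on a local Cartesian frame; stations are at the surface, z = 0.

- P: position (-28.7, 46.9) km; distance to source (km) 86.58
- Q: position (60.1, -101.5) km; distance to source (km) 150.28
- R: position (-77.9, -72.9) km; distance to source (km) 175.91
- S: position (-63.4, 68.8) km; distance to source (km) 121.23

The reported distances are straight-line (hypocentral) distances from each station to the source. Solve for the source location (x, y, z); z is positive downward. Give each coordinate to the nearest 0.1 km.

Each station gives a sphere (x−x_i)² + (y−y_i)² + z² = d_i² (stations at z=0).
Subtracting the P sphere from Q and R: z² cancels, leaving linear equations in x and y:
177.6 x − 296.8 y = -4197.02
-98.4 x − 239.6 y = -15088.71
Solving: x ≈ 48.395, y ≈ 43.100 km (keep extra digits for the depth step; rounded: 48.4, 43.1).
Then from the P sphere: z² = 86.58² − (x + 28.7)² − (y − 46.9)² with x = 48.395, y = 43.100, so z ≈ 39.218 ≈ 39.2 km.
Check against S (with the unrounded solution): distance 121.23 ≈ 121.23 km. ✓

x ≈ 48.4 km, y ≈ 43.1 km, depth ≈ 39.2 km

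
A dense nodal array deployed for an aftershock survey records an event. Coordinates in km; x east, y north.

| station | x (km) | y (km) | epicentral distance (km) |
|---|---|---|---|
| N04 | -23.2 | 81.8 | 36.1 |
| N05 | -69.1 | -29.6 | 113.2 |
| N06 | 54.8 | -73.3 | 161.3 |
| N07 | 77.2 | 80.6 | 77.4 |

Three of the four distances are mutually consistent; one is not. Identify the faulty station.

N06

Solve using three stations at a time. Using N04, N05, N07 (subtract circle equations pairwise → linear system) gives (x, y) ≈ (3.4, 57.4).
Distances from that point to each station vs reported:
  N04: calculated 36.1 vs reported 36.1 → residual 0.0 km
  N05: calculated 113.2 vs reported 113.2 → residual 0.0 km
  N06: calculated 140.4 vs reported 161.3 → residual 20.9 km
  N07: calculated 77.4 vs reported 77.4 → residual 0.0 km
N04, N05, N07 are mutually consistent (residuals ≈ 0); N06 is off by 20.9 km.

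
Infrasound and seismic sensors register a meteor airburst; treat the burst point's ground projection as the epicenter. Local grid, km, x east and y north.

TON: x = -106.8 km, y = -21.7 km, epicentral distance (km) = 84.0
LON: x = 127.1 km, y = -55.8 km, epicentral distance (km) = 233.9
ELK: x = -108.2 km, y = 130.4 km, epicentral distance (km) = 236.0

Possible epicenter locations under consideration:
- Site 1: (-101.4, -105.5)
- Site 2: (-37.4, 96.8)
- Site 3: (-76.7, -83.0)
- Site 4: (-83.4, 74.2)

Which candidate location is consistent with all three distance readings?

For each candidate, compare |candidate − station| to the reported distance:
Site 1: residuals TON 0.0, LON 0.1, ELK 0.0 → max 0.1 km
Site 2: residuals TON 53.3, LON 9.5, ELK 157.6 → max 157.6 km
Site 3: residuals TON 15.7, LON 28.3, ELK 20.3 → max 28.3 km
Site 4: residuals TON 14.7, LON 13.5, ELK 174.6 → max 174.6 km
Only Site 1 has all residuals ≈ 0.

Site 1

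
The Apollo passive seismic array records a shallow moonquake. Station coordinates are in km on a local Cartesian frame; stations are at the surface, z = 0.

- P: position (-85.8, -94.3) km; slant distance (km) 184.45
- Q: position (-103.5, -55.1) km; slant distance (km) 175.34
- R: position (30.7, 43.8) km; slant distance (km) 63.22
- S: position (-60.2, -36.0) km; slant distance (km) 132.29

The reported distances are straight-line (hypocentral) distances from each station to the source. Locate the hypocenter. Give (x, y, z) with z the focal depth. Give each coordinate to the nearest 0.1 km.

(38.9, 27.4, 60.5)

Each station gives a sphere (x−x_i)² + (y−y_i)² + z² = d_i² (stations at z=0).
Subtracting the P sphere from Q and R: z² cancels, leaving linear equations in x and y:
-35.4 x + 78.4 y = 771.82
233.0 x + 276.2 y = 16631.83
Solving: x ≈ 38.894, y ≈ 27.406 km (keep extra digits for the depth step; rounded: 38.9, 27.4).
Then from the P sphere: z² = 184.45² − (x + 85.8)² − (y + 94.3)² with x = 38.894, y = 27.406, so z ≈ 60.505 ≈ 60.5 km.
Check against S (with the unrounded solution): distance 132.29 ≈ 132.29 km. ✓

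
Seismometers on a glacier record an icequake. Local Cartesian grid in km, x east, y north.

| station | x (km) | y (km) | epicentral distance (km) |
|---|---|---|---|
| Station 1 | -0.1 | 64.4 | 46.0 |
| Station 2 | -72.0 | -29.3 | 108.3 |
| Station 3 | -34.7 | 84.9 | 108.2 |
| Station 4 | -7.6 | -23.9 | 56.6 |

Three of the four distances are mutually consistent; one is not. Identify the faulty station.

Station 3

Solve using three stations at a time. Using Station 1, Station 2, Station 4 (subtract circle equations pairwise → linear system) gives (x, y) ≈ (22.1, 24.2).
Distances from that point to each station vs reported:
  Station 1: calculated 45.9 vs reported 46.0 → residual 0.1 km
  Station 2: calculated 108.3 vs reported 108.3 → residual 0.0 km
  Station 3: calculated 83.2 vs reported 108.2 → residual 25.0 km
  Station 4: calculated 56.5 vs reported 56.6 → residual 0.1 km
Station 1, Station 2, Station 4 are mutually consistent (residuals ≈ 0); Station 3 is off by 25.0 km.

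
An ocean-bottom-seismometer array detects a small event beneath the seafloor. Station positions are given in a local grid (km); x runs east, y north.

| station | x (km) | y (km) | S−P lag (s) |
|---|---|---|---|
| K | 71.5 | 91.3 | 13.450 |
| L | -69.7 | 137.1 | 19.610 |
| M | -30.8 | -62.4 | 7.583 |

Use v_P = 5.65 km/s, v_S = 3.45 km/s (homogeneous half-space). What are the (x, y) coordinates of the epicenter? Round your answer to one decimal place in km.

15.9 km east, -14.1 km north

Distance from S−P lag: d = Δt · v_P v_S / (v_P − v_S) = Δt · (5.65·3.45)/(5.65−3.45) ≈ 8.8602·Δt.
So d_K = 119.17, d_L = 173.75, d_M = 67.19 km.
Circle about each station: (x − 71.5)² + (y − 91.3)² = 119.17²; (x + 69.7)² + (y − 137.1)² = 173.75²; (x + 30.8)² + (y + 62.4)² = 67.19².
Subtracting the K equation from the L and M equations removes the quadratic terms:
-282.4 x + 91.6 y = -5781.01
-204.6 x − 307.4 y = 1081.45
Solving the 2×2 system: x ≈ 15.9, y ≈ -14.1 km.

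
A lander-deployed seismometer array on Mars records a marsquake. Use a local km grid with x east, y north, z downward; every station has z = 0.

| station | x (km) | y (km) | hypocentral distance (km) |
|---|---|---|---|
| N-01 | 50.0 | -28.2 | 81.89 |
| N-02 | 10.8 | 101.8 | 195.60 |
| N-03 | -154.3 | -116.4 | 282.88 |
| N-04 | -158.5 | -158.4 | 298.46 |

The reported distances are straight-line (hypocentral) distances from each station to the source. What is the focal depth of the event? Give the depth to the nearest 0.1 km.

29.1 km

Each station gives a sphere (x−x_i)² + (y−y_i)² + z² = d_i² (stations at z=0).
Subtracting the N-01 sphere from N-02 and N-03: z² cancels, leaving linear equations in x and y:
-78.4 x + 260.0 y = -24368.75
-408.6 x − 176.4 y = -39252.91
Solving: x ≈ 120.804, y ≈ -57.299 km (keep extra digits for the depth step; rounded: 120.8, -57.3).
Then from the N-01 sphere: z² = 81.89² − (x − 50.0)² − (y + 28.2)² with x = 120.804, y = -57.299, so z ≈ 29.086 ≈ 29.1 km.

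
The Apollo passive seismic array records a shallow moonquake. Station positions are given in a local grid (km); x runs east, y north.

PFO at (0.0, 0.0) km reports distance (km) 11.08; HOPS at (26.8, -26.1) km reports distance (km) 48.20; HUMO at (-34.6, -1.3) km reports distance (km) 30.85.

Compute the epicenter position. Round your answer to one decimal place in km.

x ≈ -5.7 km, y ≈ 9.5 km

Circle about each station: x² + y² = 11.08²; (x − 26.8)² + (y + 26.1)² = 48.20²; (x + 34.6)² + (y + 1.3)² = 30.85².
Subtracting the PFO equation from the HOPS and HUMO equations removes the quadratic terms:
53.6 x − 52.2 y = -801.02
-69.2 x − 2.6 y = 369.89
Solving the 2×2 system: x ≈ -5.7, y ≈ 9.5 km.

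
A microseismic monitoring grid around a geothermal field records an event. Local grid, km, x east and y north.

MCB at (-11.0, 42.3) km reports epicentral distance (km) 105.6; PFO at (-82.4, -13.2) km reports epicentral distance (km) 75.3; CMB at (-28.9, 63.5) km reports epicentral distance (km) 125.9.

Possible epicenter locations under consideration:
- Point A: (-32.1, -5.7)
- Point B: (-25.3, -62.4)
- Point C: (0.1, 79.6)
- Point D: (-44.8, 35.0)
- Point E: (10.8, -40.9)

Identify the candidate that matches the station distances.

Point B

For each candidate, compare |candidate − station| to the reported distance:
Point A: residuals MCB 53.2, PFO 24.4, CMB 56.6 → max 56.6 km
Point B: residuals MCB 0.1, PFO 0.1, CMB 0.1 → max 0.1 km
Point C: residuals MCB 66.7, PFO 48.9, CMB 92.7 → max 92.7 km
Point D: residuals MCB 71.0, PFO 14.2, CMB 93.3 → max 93.3 km
Point E: residuals MCB 19.6, PFO 21.9, CMB 14.2 → max 21.9 km
Only Point B has all residuals ≈ 0.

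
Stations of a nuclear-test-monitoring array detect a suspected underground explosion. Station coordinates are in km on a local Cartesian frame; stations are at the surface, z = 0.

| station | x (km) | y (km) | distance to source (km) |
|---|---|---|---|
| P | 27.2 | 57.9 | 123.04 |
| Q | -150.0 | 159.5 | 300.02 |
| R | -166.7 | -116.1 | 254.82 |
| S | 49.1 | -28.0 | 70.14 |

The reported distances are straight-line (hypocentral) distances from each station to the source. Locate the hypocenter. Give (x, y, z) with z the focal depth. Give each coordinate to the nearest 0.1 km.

Each station gives a sphere (x−x_i)² + (y−y_i)² + z² = d_i² (stations at z=0).
Subtracting the P sphere from Q and R: z² cancels, leaving linear equations in x and y:
-354.4 x + 203.2 y = -31025.16
-387.8 x − 348.0 y = -12618.54
Solving: x ≈ 66.100, y ≈ -37.399 km (keep extra digits for the depth step; rounded: 66.1, -37.4).
Then from the P sphere: z² = 123.04² − (x − 27.2)² − (y − 57.9)² with x = 66.100, y = -37.399, so z ≈ 67.407 ≈ 67.4 km.
Check against S (with the unrounded solution): distance 70.15 ≈ 70.14 km. ✓

(66.1, -37.4, 67.4)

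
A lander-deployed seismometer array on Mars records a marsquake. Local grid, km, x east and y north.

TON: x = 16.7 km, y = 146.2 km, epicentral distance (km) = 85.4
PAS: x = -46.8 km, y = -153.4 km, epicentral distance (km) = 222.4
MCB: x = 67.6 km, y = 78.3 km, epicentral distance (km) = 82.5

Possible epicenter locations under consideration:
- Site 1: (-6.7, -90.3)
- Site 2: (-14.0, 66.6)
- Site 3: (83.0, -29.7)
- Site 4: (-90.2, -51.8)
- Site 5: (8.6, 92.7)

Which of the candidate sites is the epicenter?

For each candidate, compare |candidate − station| to the reported distance:
Site 1: residuals TON 152.3, PAS 147.6, MCB 101.7 → max 152.3 km
Site 2: residuals TON 0.1, PAS 0.0, MCB 0.1 → max 0.1 km
Site 3: residuals TON 102.6, PAS 43.1, MCB 26.6 → max 102.6 km
Site 4: residuals TON 139.6, PAS 111.9, MCB 122.0 → max 139.6 km
Site 5: residuals TON 31.3, PAS 29.9, MCB 21.8 → max 31.3 km
Only Site 2 has all residuals ≈ 0.

Site 2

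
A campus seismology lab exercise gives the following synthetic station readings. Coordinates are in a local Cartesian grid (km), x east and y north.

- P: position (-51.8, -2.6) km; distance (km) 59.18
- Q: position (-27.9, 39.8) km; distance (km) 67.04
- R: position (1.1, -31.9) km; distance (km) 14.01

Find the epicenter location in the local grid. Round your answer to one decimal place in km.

Circle about each station: (x + 51.8)² + (y + 2.6)² = 59.18²; (x + 27.9)² + (y − 39.8)² = 67.04²; (x − 1.1)² + (y + 31.9)² = 14.01².
Subtracting the P equation from the Q and R equations removes the quadratic terms:
47.8 x + 84.8 y = -1319.64
105.8 x − 58.6 y = 1634.81
Solving the 2×2 system: x ≈ 5.2, y ≈ -18.5 km.

5.2 km east, -18.5 km north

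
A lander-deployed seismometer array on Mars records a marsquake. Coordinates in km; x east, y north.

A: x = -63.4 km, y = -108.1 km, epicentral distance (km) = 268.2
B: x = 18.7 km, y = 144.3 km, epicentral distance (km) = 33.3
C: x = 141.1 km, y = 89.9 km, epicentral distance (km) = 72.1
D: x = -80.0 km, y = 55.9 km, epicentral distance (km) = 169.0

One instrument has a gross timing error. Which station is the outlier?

B

Solve using three stations at a time. Using A, C, D (subtract circle equations pairwise → linear system) gives (x, y) ≈ (76.0, 121.1).
Distances from that point to each station vs reported:
  A: calculated 268.2 vs reported 268.2 → residual 0.0 km
  B: calculated 61.8 vs reported 33.3 → residual 28.5 km
  C: calculated 72.2 vs reported 72.1 → residual 0.1 km
  D: calculated 169.0 vs reported 169.0 → residual 0.0 km
A, C, D are mutually consistent (residuals ≈ 0); B is off by 28.5 km.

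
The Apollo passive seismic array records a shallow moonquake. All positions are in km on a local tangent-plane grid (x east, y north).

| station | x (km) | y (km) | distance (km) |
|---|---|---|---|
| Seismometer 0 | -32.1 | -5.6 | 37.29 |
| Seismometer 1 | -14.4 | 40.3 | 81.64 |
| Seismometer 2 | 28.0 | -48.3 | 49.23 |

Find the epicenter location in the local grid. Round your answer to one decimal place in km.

x ≈ -20.7 km, y ≈ -41.1 km

Circle about each station: (x + 32.1)² + (y + 5.6)² = 37.29²; (x + 14.4)² + (y − 40.3)² = 81.64²; (x − 28.0)² + (y + 48.3)² = 49.23².
Subtracting the Seismometer 0 equation from the Seismometer 1 and Seismometer 2 equations removes the quadratic terms:
35.4 x + 91.8 y = -4504.87
120.2 x − 85.4 y = 1022.07
Solving the 2×2 system: x ≈ -20.7, y ≈ -41.1 km.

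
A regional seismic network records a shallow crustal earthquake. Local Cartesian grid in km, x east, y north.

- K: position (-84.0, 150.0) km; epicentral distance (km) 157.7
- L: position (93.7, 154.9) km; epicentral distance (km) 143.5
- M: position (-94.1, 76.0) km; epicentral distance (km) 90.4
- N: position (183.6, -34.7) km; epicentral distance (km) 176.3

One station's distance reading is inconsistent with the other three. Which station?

Solve using three stations at a time. Using K, L, N (subtract circle equations pairwise → linear system) gives (x, y) ≈ (20.2, 31.6).
Distances from that point to each station vs reported:
  K: calculated 157.7 vs reported 157.7 → residual 0.0 km
  L: calculated 143.5 vs reported 143.5 → residual 0.0 km
  M: calculated 122.6 vs reported 90.4 → residual 32.2 km
  N: calculated 176.3 vs reported 176.3 → residual 0.0 km
K, L, N are mutually consistent (residuals ≈ 0); M is off by 32.2 km.

M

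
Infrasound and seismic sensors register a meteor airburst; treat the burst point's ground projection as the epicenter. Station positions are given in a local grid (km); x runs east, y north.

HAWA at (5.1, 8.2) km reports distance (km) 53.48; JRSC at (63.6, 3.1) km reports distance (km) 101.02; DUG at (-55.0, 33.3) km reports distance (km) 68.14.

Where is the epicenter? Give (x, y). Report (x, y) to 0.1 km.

-31.6 km east, -30.7 km north

Circle about each station: (x − 5.1)² + (y − 8.2)² = 53.48²; (x − 63.6)² + (y − 3.1)² = 101.02²; (x + 55.0)² + (y − 33.3)² = 68.14².
Subtracting pairs of circle equations eliminates x²+y² and gives linear equations (the radical axes):
117.0 x − 10.2 y = -3383.61
-120.2 x + 50.2 y = 2257.69
Solving the 2×2 system: x ≈ -31.6, y ≈ -30.7 km.
Check against HAWA (with the unrounded x, y): √((x − 5.1)²+(y − 8.2)²) = 53.46 ≈ 53.48 km. ✓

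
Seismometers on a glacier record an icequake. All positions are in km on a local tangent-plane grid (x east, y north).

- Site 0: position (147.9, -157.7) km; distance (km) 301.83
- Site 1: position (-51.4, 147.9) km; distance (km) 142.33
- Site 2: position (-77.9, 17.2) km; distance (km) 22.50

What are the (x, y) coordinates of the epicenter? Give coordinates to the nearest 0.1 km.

x ≈ -100.2 km, y ≈ 14.2 km

Circle about each station: (x − 147.9)² + (y + 157.7)² = 301.83²; (x + 51.4)² + (y − 147.9)² = 142.33²; (x + 77.9)² + (y − 17.2)² = 22.50².
Subtracting pairs of circle equations eliminates x²+y² and gives linear equations (the radical axes):
-398.6 x + 611.2 y = 48616.19
-451.6 x + 349.8 y = 50215.65
Solving the 2×2 system: x ≈ -100.2, y ≈ 14.2 km.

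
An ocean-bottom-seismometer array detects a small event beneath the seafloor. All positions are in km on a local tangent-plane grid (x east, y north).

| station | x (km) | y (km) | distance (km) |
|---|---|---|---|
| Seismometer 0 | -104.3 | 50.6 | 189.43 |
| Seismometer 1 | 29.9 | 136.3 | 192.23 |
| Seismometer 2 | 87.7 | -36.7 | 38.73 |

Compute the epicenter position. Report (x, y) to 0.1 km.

Circle about each station: (x + 104.3)² + (y − 50.6)² = 189.43²; (x − 29.9)² + (y − 136.3)² = 192.23²; (x − 87.7)² + (y + 36.7)² = 38.73².
Subtracting the Seismometer 0 equation from the Seismometer 1 and Seismometer 2 equations removes the quadratic terms:
268.4 x + 171.4 y = 4964.20
384.0 x − 174.6 y = 29983.04
Solving the 2×2 system: x ≈ 53.3, y ≈ -54.5 km.

(53.3, -54.5)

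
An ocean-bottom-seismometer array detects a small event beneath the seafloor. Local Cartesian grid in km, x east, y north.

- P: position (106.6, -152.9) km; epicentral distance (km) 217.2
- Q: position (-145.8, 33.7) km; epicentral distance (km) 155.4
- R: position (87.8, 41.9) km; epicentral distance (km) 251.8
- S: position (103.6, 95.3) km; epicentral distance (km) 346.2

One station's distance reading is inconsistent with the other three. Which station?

Solve using three stations at a time. Using P, Q, R (subtract circle equations pairwise → linear system) gives (x, y) ≈ (-107.6, -116.9).
Distances from that point to each station vs reported:
  P: calculated 217.2 vs reported 217.2 → residual 0.0 km
  Q: calculated 155.4 vs reported 155.4 → residual 0.0 km
  R: calculated 251.8 vs reported 251.8 → residual 0.0 km
  S: calculated 299.4 vs reported 346.2 → residual 46.8 km
P, Q, R are mutually consistent (residuals ≈ 0); S is off by 46.8 km.

S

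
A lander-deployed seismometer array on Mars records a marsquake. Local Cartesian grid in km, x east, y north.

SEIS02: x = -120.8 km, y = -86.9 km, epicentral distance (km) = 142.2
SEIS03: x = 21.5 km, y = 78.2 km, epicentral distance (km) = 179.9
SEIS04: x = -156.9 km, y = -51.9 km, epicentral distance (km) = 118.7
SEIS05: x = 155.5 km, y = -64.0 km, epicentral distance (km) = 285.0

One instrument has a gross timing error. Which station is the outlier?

SEIS03

Solve using three stations at a time. Using SEIS02, SEIS04, SEIS05 (subtract circle equations pairwise → linear system) gives (x, y) ≈ (-103.8, 54.3).
Distances from that point to each station vs reported:
  SEIS02: calculated 142.3 vs reported 142.2 → residual 0.1 km
  SEIS03: calculated 127.6 vs reported 179.9 → residual 52.3 km
  SEIS04: calculated 118.8 vs reported 118.7 → residual 0.1 km
  SEIS05: calculated 285.0 vs reported 285.0 → residual 0.0 km
SEIS02, SEIS04, SEIS05 are mutually consistent (residuals ≈ 0); SEIS03 is off by 52.3 km.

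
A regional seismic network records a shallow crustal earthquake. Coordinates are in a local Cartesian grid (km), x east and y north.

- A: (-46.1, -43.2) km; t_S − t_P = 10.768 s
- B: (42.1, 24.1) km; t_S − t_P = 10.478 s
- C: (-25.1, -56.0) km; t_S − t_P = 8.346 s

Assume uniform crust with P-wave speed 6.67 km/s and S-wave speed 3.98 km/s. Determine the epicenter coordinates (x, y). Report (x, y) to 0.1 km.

Distance from S−P lag: d = Δt · v_P v_S / (v_P − v_S) = Δt · (6.67·3.98)/(6.67−3.98) ≈ 9.8686·Δt.
So d_A = 106.27, d_B = 103.40, d_C = 82.36 km.
Circle about each station: (x + 46.1)² + (y + 43.2)² = 106.27²; (x − 42.1)² + (y − 24.1)² = 103.40²; (x + 25.1)² + (y + 56.0)² = 82.36².
Subtracting the A equation from the B and C equations removes the quadratic terms:
176.4 x + 134.6 y = -1036.48
42.0 x − 25.6 y = 4284.70
Solving the 2×2 system: x ≈ 54.1, y ≈ -78.6 km.

(54.1, -78.6)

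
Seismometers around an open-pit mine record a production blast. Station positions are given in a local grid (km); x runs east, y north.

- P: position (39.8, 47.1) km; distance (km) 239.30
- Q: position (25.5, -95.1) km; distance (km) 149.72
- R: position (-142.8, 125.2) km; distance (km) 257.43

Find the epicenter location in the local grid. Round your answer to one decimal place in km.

(-119.8, -131.2)

Circle about each station: (x − 39.8)² + (y − 47.1)² = 239.30²; (x − 25.5)² + (y + 95.1)² = 149.72²; (x + 142.8)² + (y − 125.2)² = 257.43².
Subtracting pairs of circle equations eliminates x²+y² and gives linear equations (the radical axes):
-28.6 x − 284.4 y = 40740.22
-365.2 x + 156.2 y = 23258.72
Solving the 2×2 system: x ≈ -119.8, y ≈ -131.2 km.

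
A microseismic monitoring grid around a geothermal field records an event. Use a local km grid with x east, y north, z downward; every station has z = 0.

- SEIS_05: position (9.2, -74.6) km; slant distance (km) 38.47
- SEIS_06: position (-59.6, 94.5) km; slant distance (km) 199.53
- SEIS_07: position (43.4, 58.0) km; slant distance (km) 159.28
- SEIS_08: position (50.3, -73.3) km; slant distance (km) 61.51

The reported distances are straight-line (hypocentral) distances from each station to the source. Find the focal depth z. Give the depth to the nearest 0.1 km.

33.5 km

Each station gives a sphere (x−x_i)² + (y−y_i)² + z² = d_i² (stations at z=0).
Subtracting the SEIS_05 sphere from SEIS_06 and SEIS_07: z² cancels, leaving linear equations in x and y:
-137.6 x + 338.2 y = -31499.67
68.4 x + 265.2 y = -24292.42
Solving: x ≈ 2.315, y ≈ -92.197 km (keep extra digits for the depth step; rounded: 2.3, -92.2).
Then from the SEIS_05 sphere: z² = 38.47² − (x − 9.2)² − (y + 74.6)² with x = 2.315, y = -92.197, so z ≈ 33.509 ≈ 33.5 km.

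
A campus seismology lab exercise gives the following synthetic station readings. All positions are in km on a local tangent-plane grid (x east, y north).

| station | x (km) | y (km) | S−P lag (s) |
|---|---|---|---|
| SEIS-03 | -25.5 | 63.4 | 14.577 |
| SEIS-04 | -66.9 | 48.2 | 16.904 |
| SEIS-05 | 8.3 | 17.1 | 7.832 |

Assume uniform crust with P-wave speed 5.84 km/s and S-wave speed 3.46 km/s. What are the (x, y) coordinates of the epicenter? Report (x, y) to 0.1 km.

x ≈ 50.6 km, y ≈ -34.2 km

Distance from S−P lag: d = Δt · v_P v_S / (v_P − v_S) = Δt · (5.84·3.46)/(5.84−3.46) ≈ 8.4901·Δt.
So d_SEIS-03 = 123.76, d_SEIS-04 = 143.52, d_SEIS-05 = 66.49 km.
Circle about each station: (x + 25.5)² + (y − 63.4)² = 123.76²; (x + 66.9)² + (y − 48.2)² = 143.52²; (x − 8.3)² + (y − 17.1)² = 66.49².
Subtracting the SEIS-03 equation from the SEIS-04 and SEIS-05 equations removes the quadratic terms:
-82.8 x − 30.4 y = -3152.41
67.6 x − 92.6 y = 6587.11
Solving the 2×2 system: x ≈ 50.6, y ≈ -34.2 km.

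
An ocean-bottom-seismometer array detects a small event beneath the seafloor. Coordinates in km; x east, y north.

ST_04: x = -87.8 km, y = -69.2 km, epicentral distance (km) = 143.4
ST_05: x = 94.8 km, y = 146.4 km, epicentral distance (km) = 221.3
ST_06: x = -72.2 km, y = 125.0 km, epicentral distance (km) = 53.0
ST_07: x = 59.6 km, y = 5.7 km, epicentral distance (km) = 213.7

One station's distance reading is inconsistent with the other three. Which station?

ST_04

Solve using three stations at a time. Using ST_05, ST_06, ST_07 (subtract circle equations pairwise → linear system) gives (x, y) ≈ (-124.2, 114.7).
Distances from that point to each station vs reported:
  ST_04: calculated 187.5 vs reported 143.4 → residual 44.1 km
  ST_05: calculated 221.3 vs reported 221.3 → residual 0.0 km
  ST_06: calculated 53.0 vs reported 53.0 → residual 0.0 km
  ST_07: calculated 213.7 vs reported 213.7 → residual 0.0 km
ST_05, ST_06, ST_07 are mutually consistent (residuals ≈ 0); ST_04 is off by 44.1 km.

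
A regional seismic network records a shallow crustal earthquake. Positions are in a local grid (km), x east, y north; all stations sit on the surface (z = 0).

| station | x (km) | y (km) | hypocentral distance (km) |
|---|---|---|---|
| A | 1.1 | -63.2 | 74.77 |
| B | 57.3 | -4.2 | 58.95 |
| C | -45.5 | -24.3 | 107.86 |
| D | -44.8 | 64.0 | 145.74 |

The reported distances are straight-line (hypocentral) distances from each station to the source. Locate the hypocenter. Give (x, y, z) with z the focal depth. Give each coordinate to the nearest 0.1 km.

Each station gives a sphere (x−x_i)² + (y−y_i)² + z² = d_i² (stations at z=0).
Subtracting the A sphere from B and C: z² cancels, leaving linear equations in x and y:
112.4 x + 118.0 y = 1420.93
-93.2 x + 77.8 y = -7377.94
Solving: x ≈ 49.698, y ≈ -35.297 km (keep extra digits for the depth step; rounded: 49.7, -35.3).
Then from the A sphere: z² = 74.77² − (x − 1.1)² − (y + 63.2)² with x = 49.698, y = -35.297, so z ≈ 49.500 ≈ 49.5 km.
Check against D (with the unrounded solution): distance 145.74 ≈ 145.74 km. ✓

x ≈ 49.7 km, y ≈ -35.3 km, depth ≈ 49.5 km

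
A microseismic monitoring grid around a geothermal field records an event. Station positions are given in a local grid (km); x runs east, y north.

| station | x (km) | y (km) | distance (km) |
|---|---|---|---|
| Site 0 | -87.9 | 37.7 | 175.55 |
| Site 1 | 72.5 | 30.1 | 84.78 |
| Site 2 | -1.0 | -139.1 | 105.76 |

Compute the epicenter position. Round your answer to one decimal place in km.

Circle about each station: (x + 87.9)² + (y − 37.7)² = 175.55²; (x − 72.5)² + (y − 30.1)² = 84.78²; (x + 1.0)² + (y + 139.1)² = 105.76².
Subtracting pairs of circle equations eliminates x²+y² and gives linear equations (the radical axes):
320.8 x − 15.2 y = 20644.71
173.8 x − 353.6 y = 29834.73
Solving the 2×2 system: x ≈ 61.8, y ≈ -54.0 km.

(61.8, -54.0)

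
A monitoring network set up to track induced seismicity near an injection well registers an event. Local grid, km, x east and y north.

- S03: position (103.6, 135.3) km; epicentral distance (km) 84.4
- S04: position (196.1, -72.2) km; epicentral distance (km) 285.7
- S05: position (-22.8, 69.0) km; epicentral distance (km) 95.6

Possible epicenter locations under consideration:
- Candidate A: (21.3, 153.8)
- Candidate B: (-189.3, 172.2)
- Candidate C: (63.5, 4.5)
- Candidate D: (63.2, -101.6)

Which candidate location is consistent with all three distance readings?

Candidate A

For each candidate, compare |candidate − station| to the reported distance:
Candidate A: residuals S03 0.0, S04 0.0, S05 0.0 → max 0.0 km
Candidate B: residuals S03 210.8, S04 170.7, S05 100.3 → max 210.8 km
Candidate C: residuals S03 52.4, S04 132.5, S05 12.1 → max 132.5 km
Candidate D: residuals S03 155.9, S04 149.6, S05 95.5 → max 155.9 km
Only Candidate A has all residuals ≈ 0.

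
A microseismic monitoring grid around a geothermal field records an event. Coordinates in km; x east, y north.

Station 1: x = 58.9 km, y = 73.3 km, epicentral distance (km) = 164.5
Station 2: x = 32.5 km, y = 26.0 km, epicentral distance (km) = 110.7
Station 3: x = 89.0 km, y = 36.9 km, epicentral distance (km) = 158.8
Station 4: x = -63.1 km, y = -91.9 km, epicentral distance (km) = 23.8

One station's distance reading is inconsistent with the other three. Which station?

Station 4

Solve using three stations at a time. Using Station 1, Station 2, Station 3 (subtract circle equations pairwise → linear system) gives (x, y) ≈ (-36.1, -61.2).
Distances from that point to each station vs reported:
  Station 1: calculated 164.7 vs reported 164.5 → residual 0.2 km
  Station 2: calculated 111.0 vs reported 110.7 → residual 0.3 km
  Station 3: calculated 159.0 vs reported 158.8 → residual 0.2 km
  Station 4: calculated 40.9 vs reported 23.8 → residual 17.1 km
Station 1, Station 2, Station 3 are mutually consistent (residuals ≈ 0); Station 4 is off by 17.1 km.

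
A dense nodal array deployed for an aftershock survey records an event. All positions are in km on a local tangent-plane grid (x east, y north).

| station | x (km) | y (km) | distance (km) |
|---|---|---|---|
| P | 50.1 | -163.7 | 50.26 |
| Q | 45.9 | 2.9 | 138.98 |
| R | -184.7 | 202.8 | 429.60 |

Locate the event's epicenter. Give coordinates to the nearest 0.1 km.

Circle about each station: (x − 50.1)² + (y + 163.7)² = 50.26²; (x − 45.9)² + (y − 2.9)² = 138.98²; (x + 184.7)² + (y − 202.8)² = 429.60².
Subtracting the P equation from the Q and R equations removes the quadratic terms:
-8.4 x + 333.2 y = -43981.85
-469.6 x + 733.0 y = -136095.86
Solving the 2×2 system: x ≈ 87.2, y ≈ -129.8 km.

(87.2, -129.8)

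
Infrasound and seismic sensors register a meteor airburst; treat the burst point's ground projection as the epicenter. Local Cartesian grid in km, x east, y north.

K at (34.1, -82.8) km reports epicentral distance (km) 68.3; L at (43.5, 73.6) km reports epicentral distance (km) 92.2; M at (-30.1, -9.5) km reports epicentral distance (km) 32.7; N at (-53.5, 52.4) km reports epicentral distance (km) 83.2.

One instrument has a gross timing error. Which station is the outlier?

Solve using three stations at a time. Using L, M, N (subtract circle equations pairwise → linear system) gives (x, y) ≈ (2.6, -9.0).
Distances from that point to each station vs reported:
  K: calculated 80.2 vs reported 68.3 → residual 11.9 km
  L: calculated 92.2 vs reported 92.2 → residual 0.0 km
  M: calculated 32.7 vs reported 32.7 → residual 0.0 km
  N: calculated 83.2 vs reported 83.2 → residual 0.0 km
L, M, N are mutually consistent (residuals ≈ 0); K is off by 11.9 km.

K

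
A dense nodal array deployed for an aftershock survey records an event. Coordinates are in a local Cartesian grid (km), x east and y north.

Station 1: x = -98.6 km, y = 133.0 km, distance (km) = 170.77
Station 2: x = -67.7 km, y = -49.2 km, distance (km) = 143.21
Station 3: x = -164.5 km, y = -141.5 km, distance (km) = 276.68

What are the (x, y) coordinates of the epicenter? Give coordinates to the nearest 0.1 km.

x ≈ 44.5 km, y ≈ 39.8 km

Circle about each station: (x + 98.6)² + (y − 133.0)² = 170.77²; (x + 67.7)² + (y + 49.2)² = 143.21²; (x + 164.5)² + (y + 141.5)² = 276.68².
Subtracting the Station 1 equation from the Station 2 and Station 3 equations removes the quadratic terms:
61.8 x − 364.4 y = -11753.74
-131.8 x − 549.0 y = -27717.89
Solving the 2×2 system: x ≈ 44.5, y ≈ 39.8 km.
Check against Station 1 (with the unrounded x, y): √((x + 98.6)²+(y − 133.0)²) = 170.78 ≈ 170.77 km. ✓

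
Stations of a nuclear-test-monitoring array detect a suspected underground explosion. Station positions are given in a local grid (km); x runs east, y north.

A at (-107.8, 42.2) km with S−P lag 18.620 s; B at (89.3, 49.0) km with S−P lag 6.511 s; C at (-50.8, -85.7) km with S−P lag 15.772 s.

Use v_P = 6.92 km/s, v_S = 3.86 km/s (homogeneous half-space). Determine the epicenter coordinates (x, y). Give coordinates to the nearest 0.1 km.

Distance from S−P lag: d = Δt · v_P v_S / (v_P − v_S) = Δt · (6.92·3.86)/(6.92−3.86) ≈ 8.7292·Δt.
So d_A = 162.54, d_B = 56.84, d_C = 137.68 km.
Circle about each station: (x + 107.8)² + (y − 42.2)² = 162.54²; (x − 89.3)² + (y − 49.0)² = 56.84²; (x + 50.8)² + (y + 85.7)² = 137.68².
Subtracting the A equation from the B and C equations removes the quadratic terms:
394.2 x + 13.6 y = 20162.28
114.0 x − 255.8 y = 3986.92
Solving the 2×2 system: x ≈ 50.9, y ≈ 7.1 km.
Check against A (with the unrounded x, y): √((x + 107.8)²+(y − 42.2)²) = 162.54 ≈ 162.54 km. ✓

(50.9, 7.1)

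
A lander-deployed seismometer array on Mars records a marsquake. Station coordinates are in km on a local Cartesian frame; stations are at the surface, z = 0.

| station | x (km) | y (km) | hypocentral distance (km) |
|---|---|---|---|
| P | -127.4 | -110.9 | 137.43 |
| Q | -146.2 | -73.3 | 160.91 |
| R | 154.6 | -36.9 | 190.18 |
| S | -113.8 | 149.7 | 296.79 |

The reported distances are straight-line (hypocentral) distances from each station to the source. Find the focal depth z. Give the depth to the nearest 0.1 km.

62.1 km

Each station gives a sphere (x−x_i)² + (y−y_i)² + z² = d_i² (stations at z=0).
Subtracting the P sphere from Q and R: z² cancels, leaving linear equations in x and y:
-37.6 x + 75.2 y = -8787.26
564.0 x + 148.0 y = -20548.23
Solving: x ≈ -5.101, y ≈ -119.402 km (keep extra digits for the depth step; rounded: -5.1, -119.4).
Then from the P sphere: z² = 137.43² − (x + 127.4)² − (y + 110.9)² with x = -5.101, y = -119.402, so z ≈ 62.110 ≈ 62.1 km.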